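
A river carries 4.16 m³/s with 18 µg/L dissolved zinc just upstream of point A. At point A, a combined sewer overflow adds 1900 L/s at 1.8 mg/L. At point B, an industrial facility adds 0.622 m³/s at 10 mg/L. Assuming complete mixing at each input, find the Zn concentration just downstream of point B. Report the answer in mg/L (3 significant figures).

1.45 mg/L

18 µg/L = 0.018 mg/L.
1900 L/s = 1.9 m³/s.
After input A: C = (4.16·0.018 + 1.9·1.8) / 6.06 = 0.5767 mg/L.
After input B: C = (6.06·0.5767 + 0.622·10) / 6.682 = 1.454 mg/L.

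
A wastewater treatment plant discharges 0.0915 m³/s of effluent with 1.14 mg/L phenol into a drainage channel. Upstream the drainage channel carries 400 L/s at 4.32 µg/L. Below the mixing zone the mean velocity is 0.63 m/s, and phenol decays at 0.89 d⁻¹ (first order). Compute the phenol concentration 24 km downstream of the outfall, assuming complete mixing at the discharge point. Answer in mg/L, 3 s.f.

400 L/s = 0.4 m³/s.
4.32 µg/L = 0.00432 mg/L.
After complete mixing, C₀ = (0.0915·1.14 + 0.4·0.00432) / 0.4915 = 0.2157 mg/L.
Travel time t = 2.4e+04 m / 0.63 m/s = 3.81e+04 s = 0.4409 d.
C = 0.2157·exp(−0.89·0.4409) = 0.2157·0.6754 = 0.1457 mg/L.

0.146 mg/L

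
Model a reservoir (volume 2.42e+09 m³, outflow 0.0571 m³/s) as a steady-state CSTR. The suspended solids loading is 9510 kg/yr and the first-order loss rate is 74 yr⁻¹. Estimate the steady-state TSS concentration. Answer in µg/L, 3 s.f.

Outflow Q = 0.0571 m³/s × 3.156e+07 s/yr = 1.802e+06 m³/yr.
Steady-state CSTR mass balance: W = Q·C + k·V·C, so C = W/(Q + kV).
Q + kV = 1.802e+06 + 74·2.42e+09 = 1.791e+11 m³/yr.
C = 9510/1.791e+11 = 5.31e-08 kg/m³ = 5.31e-05 mg/L = 0.0531 µg/L.

0.0531 µg/L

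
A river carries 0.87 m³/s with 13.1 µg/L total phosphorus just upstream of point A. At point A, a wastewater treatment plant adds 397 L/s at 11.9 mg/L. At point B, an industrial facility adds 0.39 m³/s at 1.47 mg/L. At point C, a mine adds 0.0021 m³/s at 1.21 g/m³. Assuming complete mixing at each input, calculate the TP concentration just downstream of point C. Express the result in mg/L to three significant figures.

13.1 µg/L = 0.0131 mg/L.
397 L/s = 0.397 m³/s.
After input A: C = (0.87·0.0131 + 0.397·11.9) / 1.267 = 3.738 mg/L.
After input B: C = (1.267·3.738 + 0.39·1.47) / 1.657 = 3.204 mg/L.
After input C: C = (1.657·3.204 + 0.0021·1.21) / 1.659 = 3.201 mg/L.

3.20 mg/L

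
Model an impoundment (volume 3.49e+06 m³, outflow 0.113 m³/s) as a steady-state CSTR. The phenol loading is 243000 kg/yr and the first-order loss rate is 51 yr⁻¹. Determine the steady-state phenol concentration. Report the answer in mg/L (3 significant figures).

Outflow Q = 0.113 m³/s × 3.156e+07 s/yr = 3.566e+06 m³/yr.
Steady-state CSTR mass balance: W = Q·C + k·V·C, so C = W/(Q + kV).
Q + kV = 3.566e+06 + 51·3.49e+06 = 1.816e+08 m³/yr.
C = 243000/1.816e+08 = 0.001338 kg/m³ = 1.338 mg/L.

1.34 mg/L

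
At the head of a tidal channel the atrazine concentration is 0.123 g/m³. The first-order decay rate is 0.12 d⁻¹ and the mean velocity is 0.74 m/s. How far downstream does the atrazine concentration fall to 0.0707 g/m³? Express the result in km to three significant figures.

295 km

From C = C₀·e^(−kt), t = ln(C₀/C)/k = ln(0.123/0.0707)/0.12 = 0.5537/0.12 = 4.614 d.
Distance = v·t = 0.74 m/s × 3.987e+05 s = 2.95e+05 m = 295 km.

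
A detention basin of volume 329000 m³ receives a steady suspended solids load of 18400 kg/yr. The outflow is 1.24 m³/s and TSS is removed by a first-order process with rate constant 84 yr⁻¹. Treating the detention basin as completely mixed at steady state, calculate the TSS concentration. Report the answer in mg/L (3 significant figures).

0.276 mg/L

Outflow Q = 1.24 m³/s × 3.156e+07 s/yr = 3.913e+07 m³/yr.
Steady-state CSTR mass balance: W = Q·C + k·V·C, so C = W/(Q + kV).
Q + kV = 3.913e+07 + 84·329000 = 6.677e+07 m³/yr.
C = 18400/6.677e+07 = 0.0002756 kg/m³ = 0.2756 mg/L.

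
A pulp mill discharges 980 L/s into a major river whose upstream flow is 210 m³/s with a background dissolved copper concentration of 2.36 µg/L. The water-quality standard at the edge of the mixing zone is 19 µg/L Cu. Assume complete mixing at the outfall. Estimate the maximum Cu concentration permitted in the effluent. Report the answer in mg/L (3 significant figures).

3.58 mg/L

980 L/s = 0.98 m³/s.
2.36 µg/L = 0.00236 mg/L.
19 µg/L = 0.019 mg/L.
Mass balance: 0.019·211 = 0.98·Cₑ + 210·0.00236.
Cₑ = (4.009 − 0.4956) / 0.98 = 3.585 mg/L.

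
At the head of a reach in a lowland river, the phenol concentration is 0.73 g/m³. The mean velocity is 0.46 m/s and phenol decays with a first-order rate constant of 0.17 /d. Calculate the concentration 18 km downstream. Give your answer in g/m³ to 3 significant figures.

Travel time t = 18 km / 0.46 m/s = 1.8e+04/0.46 = 3.913e+04 s = 0.4529 d.
First-order decay: C = 0.73·exp(−0.17·0.4529) = 0.73·0.9259 = 0.6759 g/m³.

0.676 g/m³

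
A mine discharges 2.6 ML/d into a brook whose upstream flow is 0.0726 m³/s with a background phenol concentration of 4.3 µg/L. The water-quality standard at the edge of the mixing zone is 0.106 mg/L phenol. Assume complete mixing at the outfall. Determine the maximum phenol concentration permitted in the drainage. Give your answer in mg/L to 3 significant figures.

0.351 mg/L

2.6 ML/d = 0.03009 m³/s.
4.3 µg/L = 0.0043 mg/L.
Mass balance: 0.106·0.1027 = 0.03009·Cₑ + 0.0726·0.0043.
Cₑ = (0.01089 − 0.0003122) / 0.03009 = 0.3514 mg/L.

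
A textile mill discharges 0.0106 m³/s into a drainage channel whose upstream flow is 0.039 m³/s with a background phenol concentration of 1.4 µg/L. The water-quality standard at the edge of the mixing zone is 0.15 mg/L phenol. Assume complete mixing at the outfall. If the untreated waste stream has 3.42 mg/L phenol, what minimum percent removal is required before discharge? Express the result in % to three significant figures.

79.6 %

1.4 µg/L = 0.0014 mg/L.
Mass balance: 0.15·0.0496 = 0.0106·Cₑ + 0.039·0.0014.
Cₑ = (0.00744 − 5.46e-05) / 0.0106 = 0.6967 mg/L.
Required removal = 1 − 0.6967/3.42 = 79.63 %.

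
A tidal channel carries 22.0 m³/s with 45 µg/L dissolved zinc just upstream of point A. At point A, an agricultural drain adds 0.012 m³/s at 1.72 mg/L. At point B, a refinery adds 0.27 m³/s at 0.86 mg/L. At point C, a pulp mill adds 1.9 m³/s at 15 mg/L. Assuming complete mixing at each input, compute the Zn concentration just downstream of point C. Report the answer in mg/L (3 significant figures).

45 µg/L = 0.045 mg/L.
After input A: C = (22·0.045 + 0.012·1.72) / 22.01 = 0.04591 mg/L.
After input B: C = (22.01·0.04591 + 0.27·0.86) / 22.28 = 0.05578 mg/L.
After input C: C = (22.28·0.05578 + 1.9·15) / 24.18 = 1.23 mg/L.

1.23 mg/L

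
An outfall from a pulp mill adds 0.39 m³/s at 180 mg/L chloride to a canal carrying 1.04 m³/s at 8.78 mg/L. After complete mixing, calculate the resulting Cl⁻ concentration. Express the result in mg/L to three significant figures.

Flow-weighted mixing gives C = (0.39·180 + 1.04·8.78) / (0.39 + 1.04) = 79.33/1.43 = 55.48 mg/L.

55.5 mg/L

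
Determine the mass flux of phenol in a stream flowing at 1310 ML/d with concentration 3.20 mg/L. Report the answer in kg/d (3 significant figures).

1310 ML/d = 15.16 m³/s.
Mass flux = Q·C = 15.16 m³/s × 3.2 g/m³ = 48.52 g/s.
= 48.52 g/s × 86.4 = 4192 kg/d.

4190 kg/d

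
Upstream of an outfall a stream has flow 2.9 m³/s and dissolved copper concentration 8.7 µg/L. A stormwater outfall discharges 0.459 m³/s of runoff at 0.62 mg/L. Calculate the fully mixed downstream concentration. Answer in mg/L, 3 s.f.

8.7 µg/L = 0.0087 mg/L.
By mass balance at complete mixing, C = (0.459·0.62 + 2.9·0.0087) / (0.459 + 2.9) = 0.3098/3.359 = 0.09223 mg/L.

0.0922 mg/L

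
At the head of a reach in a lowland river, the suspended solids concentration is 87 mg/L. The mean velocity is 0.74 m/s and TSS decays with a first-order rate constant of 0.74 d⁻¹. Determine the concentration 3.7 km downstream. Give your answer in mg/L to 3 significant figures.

Travel time t = 3.7 km / 0.74 m/s = 3700/0.74 = 5000 s = 0.05787 d.
First-order decay: C = 87·exp(−0.74·0.05787) = 87·0.9581 = 83.35 mg/L.

83.4 mg/L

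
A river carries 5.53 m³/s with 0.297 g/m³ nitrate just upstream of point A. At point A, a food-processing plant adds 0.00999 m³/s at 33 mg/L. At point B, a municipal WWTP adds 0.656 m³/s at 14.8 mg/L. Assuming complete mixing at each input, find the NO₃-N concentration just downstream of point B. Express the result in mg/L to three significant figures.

After input A: C = (5.53·0.297 + 0.00999·33) / 5.54 = 0.356 mg/L.
After input B: C = (5.54·0.356 + 0.656·14.8) / 6.196 = 1.885 mg/L.

1.89 mg/L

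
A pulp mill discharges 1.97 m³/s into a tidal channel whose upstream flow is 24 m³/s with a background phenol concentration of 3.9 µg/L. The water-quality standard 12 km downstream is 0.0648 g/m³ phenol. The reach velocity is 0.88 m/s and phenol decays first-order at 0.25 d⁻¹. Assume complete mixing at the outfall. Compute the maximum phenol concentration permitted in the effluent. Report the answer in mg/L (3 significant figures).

3.9 µg/L = 0.0039 mg/L.
Travel time to the compliance point: t = 1.2e+04/0.88 = 1.364e+04 s = 0.1578 d; decay factor exp(−0.25·0.1578) = 0.9613.
So the concentration just after mixing may be at most 0.0648/0.9613 = 0.06741 mg/L.
Mass balance: 0.06741·25.97 = 1.97·Cₑ + 24·0.0039.
Cₑ = (1.751 − 0.0936) / 1.97 = 0.8411 mg/L.

0.841 mg/L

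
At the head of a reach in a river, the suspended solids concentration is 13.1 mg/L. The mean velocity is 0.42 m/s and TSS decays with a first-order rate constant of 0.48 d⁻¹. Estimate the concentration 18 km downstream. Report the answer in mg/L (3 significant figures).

10.3 mg/L

Travel time t = 18 km / 0.42 m/s = 1.8e+04/0.42 = 4.286e+04 s = 0.496 d.
First-order decay: C = 13.1·exp(−0.48·0.496) = 13.1·0.7881 = 10.32 mg/L.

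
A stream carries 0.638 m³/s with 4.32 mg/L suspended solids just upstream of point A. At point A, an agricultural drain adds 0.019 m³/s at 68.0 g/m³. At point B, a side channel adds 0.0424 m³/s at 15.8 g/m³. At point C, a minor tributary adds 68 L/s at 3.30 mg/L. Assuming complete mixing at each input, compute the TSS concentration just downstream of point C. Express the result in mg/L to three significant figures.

6.44 mg/L

After input A: C = (0.638·4.32 + 0.019·68) / 0.657 = 6.162 mg/L.
After input B: C = (0.657·6.162 + 0.0424·15.8) / 0.6994 = 6.746 mg/L.
68 L/s = 0.068 m³/s.
After input C: C = (0.6994·6.746 + 0.068·3.3) / 0.7674 = 6.441 mg/L.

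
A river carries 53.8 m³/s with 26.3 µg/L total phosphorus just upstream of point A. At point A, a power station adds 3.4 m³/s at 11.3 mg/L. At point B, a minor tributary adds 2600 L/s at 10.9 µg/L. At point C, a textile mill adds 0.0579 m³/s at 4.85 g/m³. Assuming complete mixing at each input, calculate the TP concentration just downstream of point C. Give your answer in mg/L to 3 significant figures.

26.3 µg/L = 0.0263 mg/L.
After input A: C = (53.8·0.0263 + 3.4·11.3) / 57.2 = 0.6964 mg/L.
2600 L/s = 2.6 m³/s.
10.9 µg/L = 0.0109 mg/L.
After input B: C = (57.2·0.6964 + 2.6·0.0109) / 59.8 = 0.6666 mg/L.
After input C: C = (59.8·0.6666 + 0.0579·4.85) / 59.86 = 0.6707 mg/L.

0.671 mg/L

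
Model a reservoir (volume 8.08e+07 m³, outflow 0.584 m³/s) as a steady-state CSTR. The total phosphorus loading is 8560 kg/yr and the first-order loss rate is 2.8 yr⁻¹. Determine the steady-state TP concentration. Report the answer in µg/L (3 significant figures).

Outflow Q = 0.584 m³/s × 3.156e+07 s/yr = 1.843e+07 m³/yr.
Steady-state CSTR mass balance: W = Q·C + k·V·C, so C = W/(Q + kV).
Q + kV = 1.843e+07 + 2.8·8.08e+07 = 2.447e+08 m³/yr.
C = 8560/2.447e+08 = 3.499e-05 kg/m³ = 0.03499 mg/L = 34.99 µg/L.

35.0 µg/L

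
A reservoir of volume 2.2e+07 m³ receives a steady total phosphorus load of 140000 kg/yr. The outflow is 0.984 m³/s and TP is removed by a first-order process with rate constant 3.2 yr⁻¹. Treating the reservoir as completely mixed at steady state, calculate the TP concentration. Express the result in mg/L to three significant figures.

Outflow Q = 0.984 m³/s × 3.156e+07 s/yr = 3.105e+07 m³/yr.
Steady-state CSTR mass balance: W = Q·C + k·V·C, so C = W/(Q + kV).
Q + kV = 3.105e+07 + 3.2·2.2e+07 = 1.015e+08 m³/yr.
C = 140000/1.015e+08 = 0.00138 kg/m³ = 1.38 mg/L.

1.38 mg/L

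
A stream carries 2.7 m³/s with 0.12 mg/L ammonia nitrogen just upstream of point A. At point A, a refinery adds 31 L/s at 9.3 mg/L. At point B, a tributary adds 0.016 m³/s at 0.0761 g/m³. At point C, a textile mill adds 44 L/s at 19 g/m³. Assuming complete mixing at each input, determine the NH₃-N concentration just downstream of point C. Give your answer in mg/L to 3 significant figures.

0.519 mg/L

31 L/s = 0.031 m³/s.
After input A: C = (2.7·0.12 + 0.031·9.3) / 2.731 = 0.2242 mg/L.
After input B: C = (2.731·0.2242 + 0.016·0.0761) / 2.747 = 0.2233 mg/L.
44 L/s = 0.044 m³/s.
After input C: C = (2.747·0.2233 + 0.044·19) / 2.791 = 0.5194 mg/L.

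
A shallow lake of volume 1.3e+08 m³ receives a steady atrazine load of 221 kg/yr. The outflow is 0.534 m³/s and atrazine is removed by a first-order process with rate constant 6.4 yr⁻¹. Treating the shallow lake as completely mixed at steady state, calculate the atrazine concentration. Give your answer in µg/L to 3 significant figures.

Outflow Q = 0.534 m³/s × 3.156e+07 s/yr = 1.685e+07 m³/yr.
Steady-state CSTR mass balance: W = Q·C + k·V·C, so C = W/(Q + kV).
Q + kV = 1.685e+07 + 6.4·1.3e+08 = 8.489e+08 m³/yr.
C = 221/8.489e+08 = 2.604e-07 kg/m³ = 0.0002604 mg/L = 0.2604 µg/L.

0.260 µg/L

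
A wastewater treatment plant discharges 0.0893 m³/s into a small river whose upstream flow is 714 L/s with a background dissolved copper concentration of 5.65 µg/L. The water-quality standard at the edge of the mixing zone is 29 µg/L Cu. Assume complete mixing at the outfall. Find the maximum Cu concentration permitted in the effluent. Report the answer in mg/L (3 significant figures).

0.216 mg/L

714 L/s = 0.714 m³/s.
5.65 µg/L = 0.00565 mg/L.
29 µg/L = 0.029 mg/L.
Mass balance: 0.029·0.8033 = 0.0893·Cₑ + 0.714·0.00565.
Cₑ = (0.0233 − 0.004034) / 0.0893 = 0.2157 mg/L.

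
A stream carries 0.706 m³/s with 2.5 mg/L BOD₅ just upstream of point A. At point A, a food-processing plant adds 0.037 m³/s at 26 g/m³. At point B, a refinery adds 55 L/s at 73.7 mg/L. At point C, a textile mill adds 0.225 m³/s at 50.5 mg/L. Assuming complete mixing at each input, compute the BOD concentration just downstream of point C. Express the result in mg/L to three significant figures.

After input A: C = (0.706·2.5 + 0.037·26) / 0.743 = 3.67 mg/L.
55 L/s = 0.055 m³/s.
After input B: C = (0.743·3.67 + 0.055·73.7) / 0.798 = 8.497 mg/L.
After input C: C = (0.798·8.497 + 0.225·50.5) / 1.023 = 17.74 mg/L.

17.7 mg/L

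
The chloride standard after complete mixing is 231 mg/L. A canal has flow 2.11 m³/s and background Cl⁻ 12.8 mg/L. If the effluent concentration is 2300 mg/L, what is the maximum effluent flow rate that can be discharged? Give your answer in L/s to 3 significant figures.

223 L/s

Mass balance at complete mixing: C_std·(Q_w + Q_r) = Q_w·C_e + Q_r·C_b.
Rearranging, Q_w = Q_r·(C_std − C_b)/(C_e − C_std) = 2.11·(231 − 12.8) / (2300 − 231) = 0.2225 m³/s.
= 222.5 L/s.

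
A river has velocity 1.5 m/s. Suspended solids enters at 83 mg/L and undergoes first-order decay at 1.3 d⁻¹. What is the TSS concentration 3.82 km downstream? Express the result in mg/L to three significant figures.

79.9 mg/L

Travel time t = 3.82 km / 1.5 m/s = 3820/1.5 = 2547 s = 0.02948 d.
First-order decay: C = 83·exp(−1.3·0.02948) = 83·0.9624 = 79.88 mg/L.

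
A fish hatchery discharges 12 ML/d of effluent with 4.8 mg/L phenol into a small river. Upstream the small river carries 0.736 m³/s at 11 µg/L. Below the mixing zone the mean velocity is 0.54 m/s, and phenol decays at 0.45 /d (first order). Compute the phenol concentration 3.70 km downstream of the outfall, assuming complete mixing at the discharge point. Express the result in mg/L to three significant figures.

12 ML/d = 0.1389 m³/s.
11 µg/L = 0.011 mg/L.
After complete mixing, C₀ = (0.1389·4.8 + 0.736·0.011) / 0.8749 = 0.7713 mg/L.
Travel time t = 3700 m / 0.54 m/s = 6852 s = 0.0793 d.
C = 0.7713·exp(−0.45·0.0793) = 0.7713·0.9649 = 0.7442 mg/L.

0.744 mg/L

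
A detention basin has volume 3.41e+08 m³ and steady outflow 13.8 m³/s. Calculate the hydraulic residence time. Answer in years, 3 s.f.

Q = 13.8 m³/s × 3.156e+07 s/yr = 4.355e+08 m³/yr.
Hydraulic residence time τ = V/Q = 3.41e+08/4.355e+08 = 0.783 yr.

0.783 yr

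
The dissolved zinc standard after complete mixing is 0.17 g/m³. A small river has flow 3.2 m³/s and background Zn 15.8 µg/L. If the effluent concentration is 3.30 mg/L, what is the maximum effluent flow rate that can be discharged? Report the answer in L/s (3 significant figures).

158 L/s

15.8 µg/L = 0.0158 mg/L.
Mass balance at complete mixing: C_std·(Q_w + Q_r) = Q_w·C_e + Q_r·C_b.
Rearranging, Q_w = Q_r·(C_std − C_b)/(C_e − C_std) = 3.2·(0.17 − 0.0158) / (3.3 − 0.17) = 0.1576 m³/s.
= 157.6 L/s.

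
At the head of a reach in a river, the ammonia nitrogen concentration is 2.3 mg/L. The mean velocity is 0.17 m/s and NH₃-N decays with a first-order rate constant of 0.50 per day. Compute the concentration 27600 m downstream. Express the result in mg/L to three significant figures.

Travel time t = 27600 m / 0.17 m/s = 2.76e+04/0.17 = 1.624e+05 s = 1.879 d.
First-order decay: C = 2.3·exp(−0.50·1.879) = 2.3·0.3908 = 0.8989 mg/L.

0.899 mg/L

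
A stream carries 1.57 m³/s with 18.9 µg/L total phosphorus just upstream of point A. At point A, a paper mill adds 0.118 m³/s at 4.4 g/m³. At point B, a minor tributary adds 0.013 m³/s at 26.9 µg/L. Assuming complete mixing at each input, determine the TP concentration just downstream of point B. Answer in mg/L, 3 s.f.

18.9 µg/L = 0.0189 mg/L.
After input A: C = (1.57·0.0189 + 0.118·4.4) / 1.688 = 0.3252 mg/L.
26.9 µg/L = 0.0269 mg/L.
After input B: C = (1.688·0.3252 + 0.013·0.0269) / 1.701 = 0.3229 mg/L.

0.323 mg/L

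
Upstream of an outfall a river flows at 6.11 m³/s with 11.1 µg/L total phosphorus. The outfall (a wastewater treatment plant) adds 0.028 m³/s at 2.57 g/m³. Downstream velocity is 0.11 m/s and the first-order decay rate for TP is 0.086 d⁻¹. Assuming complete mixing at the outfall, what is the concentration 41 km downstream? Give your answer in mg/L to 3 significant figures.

0.0157 mg/L

11.1 µg/L = 0.0111 mg/L.
After complete mixing, C₀ = (0.028·2.57 + 6.11·0.0111) / 6.138 = 0.02277 mg/L.
Travel time t = 4.1e+04 m / 0.11 m/s = 3.727e+05 s = 4.314 d.
C = 0.02277·exp(−0.086·4.314) = 0.02277·0.69 = 0.01571 mg/L.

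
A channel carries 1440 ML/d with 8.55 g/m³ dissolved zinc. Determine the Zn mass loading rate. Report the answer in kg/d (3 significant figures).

1440 ML/d = 16.67 m³/s.
Mass flux = Q·C = 16.67 m³/s × 8.55 g/m³ = 142.5 g/s.
= 142.5 g/s × 86.4 = 1.231e+04 kg/d.

12300 kg/d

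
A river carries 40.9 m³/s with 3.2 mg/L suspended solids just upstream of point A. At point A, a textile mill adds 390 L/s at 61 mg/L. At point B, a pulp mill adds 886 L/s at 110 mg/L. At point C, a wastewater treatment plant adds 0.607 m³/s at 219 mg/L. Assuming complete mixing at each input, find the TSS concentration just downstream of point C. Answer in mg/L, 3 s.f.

390 L/s = 0.39 m³/s.
After input A: C = (40.9·3.2 + 0.39·61) / 41.29 = 3.746 mg/L.
886 L/s = 0.886 m³/s.
After input B: C = (41.29·3.746 + 0.886·110) / 42.18 = 5.978 mg/L.
After input C: C = (42.18·5.978 + 0.607·219) / 42.78 = 9 mg/L.

9.00 mg/L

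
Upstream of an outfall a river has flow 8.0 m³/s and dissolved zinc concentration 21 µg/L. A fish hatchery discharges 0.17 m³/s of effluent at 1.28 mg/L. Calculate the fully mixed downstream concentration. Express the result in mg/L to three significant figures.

21 µg/L = 0.021 mg/L.
Flow-weighted mixing gives C = (0.17·1.28 + 8·0.021) / (0.17 + 8) = 0.3856/8.17 = 0.0472 mg/L.

0.0472 mg/L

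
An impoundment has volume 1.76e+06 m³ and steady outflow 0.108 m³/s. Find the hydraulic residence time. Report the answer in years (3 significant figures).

0.516 yr

Q = 0.108 m³/s × 3.156e+07 s/yr = 3.408e+06 m³/yr.
Hydraulic residence time τ = V/Q = 1.76e+06/3.408e+06 = 0.5164 yr.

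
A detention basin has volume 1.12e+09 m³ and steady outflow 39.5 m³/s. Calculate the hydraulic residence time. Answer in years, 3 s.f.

Q = 39.5 m³/s × 3.156e+07 s/yr = 1.247e+09 m³/yr.
Hydraulic residence time τ = V/Q = 1.12e+09/1.247e+09 = 0.8985 yr.

0.898 yr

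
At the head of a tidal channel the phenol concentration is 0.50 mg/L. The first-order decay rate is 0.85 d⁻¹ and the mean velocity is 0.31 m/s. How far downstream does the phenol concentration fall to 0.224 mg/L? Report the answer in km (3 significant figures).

From C = C₀·e^(−kt), t = ln(C₀/C)/k = ln(0.50/0.224)/0.85 = 0.803/0.85 = 0.9447 d.
Distance = v·t = 0.31 m/s × 8.162e+04 s = 2.53e+04 m = 25.3 km.

25.3 km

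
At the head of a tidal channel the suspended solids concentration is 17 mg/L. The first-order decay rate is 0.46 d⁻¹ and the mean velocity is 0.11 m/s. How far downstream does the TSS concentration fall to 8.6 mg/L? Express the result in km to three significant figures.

From C = C₀·e^(−kt), t = ln(C₀/C)/k = ln(17/8.6)/0.46 = 0.6815/0.46 = 1.481 d.
Distance = v·t = 0.11 m/s × 1.28e+05 s = 1.408e+04 m = 14.08 km.

14.1 km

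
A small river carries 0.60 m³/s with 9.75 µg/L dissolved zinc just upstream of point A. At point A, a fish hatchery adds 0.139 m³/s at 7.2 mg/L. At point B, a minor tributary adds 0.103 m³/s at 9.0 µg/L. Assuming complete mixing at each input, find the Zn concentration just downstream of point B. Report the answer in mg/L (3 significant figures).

1.20 mg/L

9.75 µg/L = 0.00975 mg/L.
After input A: C = (0.6·0.00975 + 0.139·7.2) / 0.739 = 1.362 mg/L.
9.0 µg/L = 0.009 mg/L.
After input B: C = (0.739·1.362 + 0.103·0.009) / 0.842 = 1.197 mg/L.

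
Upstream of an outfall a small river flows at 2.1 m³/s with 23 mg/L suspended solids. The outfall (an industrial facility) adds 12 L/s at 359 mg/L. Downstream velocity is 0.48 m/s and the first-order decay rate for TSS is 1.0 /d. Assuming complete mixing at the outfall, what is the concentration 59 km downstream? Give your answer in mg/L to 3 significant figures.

6.00 mg/L

12 L/s = 0.012 m³/s.
After complete mixing, C₀ = (0.012·359 + 2.1·23) / 2.112 = 24.91 mg/L.
Travel time t = 5.9e+04 m / 0.48 m/s = 1.229e+05 s = 1.423 d.
C = 24.91·exp(−1.0·1.423) = 24.91·0.2411 = 6.005 mg/L.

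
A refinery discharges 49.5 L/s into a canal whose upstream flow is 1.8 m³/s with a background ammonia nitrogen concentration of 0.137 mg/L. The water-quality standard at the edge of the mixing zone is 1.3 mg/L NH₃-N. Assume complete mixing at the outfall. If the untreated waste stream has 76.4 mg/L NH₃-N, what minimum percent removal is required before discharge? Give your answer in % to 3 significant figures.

49.5 L/s = 0.0495 m³/s.
Mass balance: 1.3·1.85 = 0.0495·Cₑ + 1.8·0.137.
Cₑ = (2.404 − 0.2466) / 0.0495 = 43.59 mg/L.
Required removal = 1 − 43.59/76.4 = 42.94 %.

42.9 %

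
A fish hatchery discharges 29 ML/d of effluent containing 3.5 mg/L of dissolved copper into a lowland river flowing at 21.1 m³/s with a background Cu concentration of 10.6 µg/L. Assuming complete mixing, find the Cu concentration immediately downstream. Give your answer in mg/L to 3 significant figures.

29 ML/d = 0.3356 m³/s.
10.6 µg/L = 0.0106 mg/L.
Flow-weighted mixing gives C = (0.3356·3.5 + 21.1·0.0106) / (0.3356 + 21.1) = 1.398/21.44 = 0.06524 mg/L.

0.0652 mg/L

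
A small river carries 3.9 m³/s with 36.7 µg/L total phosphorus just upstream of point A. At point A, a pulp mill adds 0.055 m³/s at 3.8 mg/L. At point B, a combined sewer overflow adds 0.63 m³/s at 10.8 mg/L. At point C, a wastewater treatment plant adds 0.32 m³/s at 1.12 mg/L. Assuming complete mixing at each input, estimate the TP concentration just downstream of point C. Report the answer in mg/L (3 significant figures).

1.53 mg/L

36.7 µg/L = 0.0367 mg/L.
After input A: C = (3.9·0.0367 + 0.055·3.8) / 3.955 = 0.08903 mg/L.
After input B: C = (3.955·0.08903 + 0.63·10.8) / 4.585 = 1.561 mg/L.
After input C: C = (4.585·1.561 + 0.32·1.12) / 4.905 = 1.532 mg/L.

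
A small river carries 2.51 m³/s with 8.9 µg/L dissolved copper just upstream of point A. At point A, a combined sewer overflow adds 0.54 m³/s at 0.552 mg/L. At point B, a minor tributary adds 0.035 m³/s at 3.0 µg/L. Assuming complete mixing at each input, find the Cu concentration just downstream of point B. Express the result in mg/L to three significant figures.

8.9 µg/L = 0.0089 mg/L.
After input A: C = (2.51·0.0089 + 0.54·0.552) / 3.05 = 0.1051 mg/L.
3.0 µg/L = 0.003 mg/L.
After input B: C = (3.05·0.1051 + 0.035·0.003) / 3.085 = 0.1039 mg/L.

0.104 mg/L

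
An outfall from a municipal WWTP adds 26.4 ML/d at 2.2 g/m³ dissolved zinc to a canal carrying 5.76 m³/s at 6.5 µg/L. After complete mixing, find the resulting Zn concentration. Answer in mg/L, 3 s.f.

26.4 ML/d = 0.3056 m³/s.
6.5 µg/L = 0.0065 mg/L.
Flow-weighted mixing gives C = (0.3056·2.2 + 5.76·0.0065) / (0.3056 + 5.76) = 0.7097/6.066 = 0.117 mg/L.

0.117 mg/L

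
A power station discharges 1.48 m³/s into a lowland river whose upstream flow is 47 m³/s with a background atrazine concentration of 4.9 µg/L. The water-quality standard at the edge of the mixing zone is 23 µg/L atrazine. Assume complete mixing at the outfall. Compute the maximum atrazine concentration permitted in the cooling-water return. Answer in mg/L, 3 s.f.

4.9 µg/L = 0.0049 mg/L.
23 µg/L = 0.023 mg/L.
Mass balance: 0.023·48.48 = 1.48·Cₑ + 47·0.0049.
Cₑ = (1.115 − 0.2303) / 1.48 = 0.5978 mg/L.

0.598 mg/L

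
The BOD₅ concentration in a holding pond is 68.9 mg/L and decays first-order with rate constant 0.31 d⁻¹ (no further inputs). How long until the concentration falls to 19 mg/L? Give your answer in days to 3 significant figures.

4.16 d

t = ln(C₀/C)/k = ln(68.9/19)/0.31 = 1.288/0.31 = 4.156 d.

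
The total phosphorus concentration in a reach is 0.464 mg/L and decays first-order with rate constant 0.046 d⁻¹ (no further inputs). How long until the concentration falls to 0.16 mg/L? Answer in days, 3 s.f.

23.1 d

t = ln(C₀/C)/k = ln(0.464/0.16)/0.046 = 1.065/0.046 = 23.15 d.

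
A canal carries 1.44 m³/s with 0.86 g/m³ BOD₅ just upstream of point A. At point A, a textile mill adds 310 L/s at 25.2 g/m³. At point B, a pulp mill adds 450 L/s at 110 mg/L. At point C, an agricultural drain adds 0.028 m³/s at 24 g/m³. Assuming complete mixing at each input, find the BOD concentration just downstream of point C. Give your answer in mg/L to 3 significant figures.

26.6 mg/L

310 L/s = 0.31 m³/s.
After input A: C = (1.44·0.86 + 0.31·25.2) / 1.75 = 5.172 mg/L.
450 L/s = 0.45 m³/s.
After input B: C = (1.75·5.172 + 0.45·110) / 2.2 = 26.61 mg/L.
After input C: C = (2.2·26.61 + 0.028·24) / 2.228 = 26.58 mg/L.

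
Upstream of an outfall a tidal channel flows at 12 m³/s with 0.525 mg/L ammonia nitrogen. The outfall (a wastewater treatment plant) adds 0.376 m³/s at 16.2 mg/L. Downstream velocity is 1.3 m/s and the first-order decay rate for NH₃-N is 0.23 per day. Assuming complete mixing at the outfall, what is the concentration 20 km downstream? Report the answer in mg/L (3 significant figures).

0.961 mg/L

After complete mixing, C₀ = (0.376·16.2 + 12·0.525) / 12.38 = 1.001 mg/L.
Travel time t = 2e+04 m / 1.3 m/s = 1.538e+04 s = 0.1781 d.
C = 1.001·exp(−0.23·0.1781) = 1.001·0.9599 = 0.9611 mg/L.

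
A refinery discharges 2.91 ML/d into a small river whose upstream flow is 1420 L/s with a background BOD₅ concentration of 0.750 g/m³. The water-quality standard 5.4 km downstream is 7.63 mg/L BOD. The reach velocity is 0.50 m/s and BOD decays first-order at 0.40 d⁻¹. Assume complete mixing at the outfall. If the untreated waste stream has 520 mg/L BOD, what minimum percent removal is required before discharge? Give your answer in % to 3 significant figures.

39.5 %

2.91 ML/d = 0.03368 m³/s.
1420 L/s = 1.42 m³/s.
Travel time to the compliance point: t = 5400/0.50 = 1.08e+04 s = 0.125 d; decay factor exp(−0.40·0.125) = 0.9512.
So the concentration just after mixing may be at most 7.63/0.9512 = 8.021 mg/L.
Mass balance: 8.021·1.454 = 0.03368·Cₑ + 1.42·0.75.
Cₑ = (11.66 − 1.065) / 0.03368 = 314.6 mg/L.
Required removal = 1 − 314.6/520 = 39.5 %.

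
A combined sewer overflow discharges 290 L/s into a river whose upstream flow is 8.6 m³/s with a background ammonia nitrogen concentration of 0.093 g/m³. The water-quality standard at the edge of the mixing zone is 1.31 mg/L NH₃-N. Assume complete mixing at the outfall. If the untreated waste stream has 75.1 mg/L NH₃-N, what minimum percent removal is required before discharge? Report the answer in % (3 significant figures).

50.2 %

290 L/s = 0.29 m³/s.
Mass balance: 1.31·8.89 = 0.29·Cₑ + 8.6·0.093.
Cₑ = (11.65 − 0.7998) / 0.29 = 37.4 mg/L.
Required removal = 1 − 37.4/75.1 = 50.2 %.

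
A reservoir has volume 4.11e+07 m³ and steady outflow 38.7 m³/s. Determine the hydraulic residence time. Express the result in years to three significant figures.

0.0337 yr

Q = 38.7 m³/s × 3.156e+07 s/yr = 1.221e+09 m³/yr.
Hydraulic residence time τ = V/Q = 4.11e+07/1.221e+09 = 0.03365 yr.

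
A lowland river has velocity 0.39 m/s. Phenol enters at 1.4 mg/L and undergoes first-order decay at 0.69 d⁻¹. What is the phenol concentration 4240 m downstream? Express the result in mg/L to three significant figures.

1.28 mg/L

Travel time t = 4240 m / 0.39 m/s = 4240/0.39 = 1.087e+04 s = 0.1258 d.
First-order decay: C = 1.4·exp(−0.69·0.1258) = 1.4·0.9168 = 1.284 mg/L.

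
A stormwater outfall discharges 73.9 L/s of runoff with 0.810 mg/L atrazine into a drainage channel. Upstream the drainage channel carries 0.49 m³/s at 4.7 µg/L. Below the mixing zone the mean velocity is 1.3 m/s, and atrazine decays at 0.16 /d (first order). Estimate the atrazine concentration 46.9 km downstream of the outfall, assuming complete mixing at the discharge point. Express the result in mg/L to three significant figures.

73.9 L/s = 0.0739 m³/s.
4.7 µg/L = 0.0047 mg/L.
After complete mixing, C₀ = (0.0739·0.81 + 0.49·0.0047) / 0.5639 = 0.1102 mg/L.
Travel time t = 4.69e+04 m / 1.3 m/s = 3.608e+04 s = 0.4176 d.
C = 0.1102·exp(−0.16·0.4176) = 0.1102·0.9354 = 0.1031 mg/L.

0.103 mg/L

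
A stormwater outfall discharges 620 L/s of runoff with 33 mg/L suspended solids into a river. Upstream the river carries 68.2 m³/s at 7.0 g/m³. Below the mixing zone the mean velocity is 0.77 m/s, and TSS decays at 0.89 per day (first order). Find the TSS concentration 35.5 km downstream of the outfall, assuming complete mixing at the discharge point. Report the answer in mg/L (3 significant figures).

620 L/s = 0.62 m³/s.
After complete mixing, C₀ = (0.62·33 + 68.2·7) / 68.82 = 7.234 mg/L.
Travel time t = 3.55e+04 m / 0.77 m/s = 4.61e+04 s = 0.5336 d.
C = 7.234·exp(−0.89·0.5336) = 7.234·0.6219 = 4.499 mg/L.

4.50 mg/L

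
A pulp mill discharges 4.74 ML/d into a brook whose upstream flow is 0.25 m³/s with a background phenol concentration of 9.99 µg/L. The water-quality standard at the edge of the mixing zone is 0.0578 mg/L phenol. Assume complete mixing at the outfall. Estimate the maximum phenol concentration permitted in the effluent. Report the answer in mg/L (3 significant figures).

4.74 ML/d = 0.05486 m³/s.
9.99 µg/L = 0.00999 mg/L.
Mass balance: 0.0578·0.3049 = 0.05486·Cₑ + 0.25·0.00999.
Cₑ = (0.01762 − 0.002498) / 0.05486 = 0.2757 mg/L.

0.276 mg/L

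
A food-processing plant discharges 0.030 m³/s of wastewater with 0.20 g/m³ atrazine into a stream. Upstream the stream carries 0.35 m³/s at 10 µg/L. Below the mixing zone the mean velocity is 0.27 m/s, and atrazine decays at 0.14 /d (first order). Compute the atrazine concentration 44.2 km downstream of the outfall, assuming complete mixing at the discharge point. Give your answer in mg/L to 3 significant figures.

0.0192 mg/L

10 µg/L = 0.01 mg/L.
After complete mixing, C₀ = (0.03·0.2 + 0.35·0.01) / 0.38 = 0.025 mg/L.
Travel time t = 4.42e+04 m / 0.27 m/s = 1.637e+05 s = 1.895 d.
C = 0.025·exp(−0.14·1.895) = 0.025·0.767 = 0.01918 mg/L.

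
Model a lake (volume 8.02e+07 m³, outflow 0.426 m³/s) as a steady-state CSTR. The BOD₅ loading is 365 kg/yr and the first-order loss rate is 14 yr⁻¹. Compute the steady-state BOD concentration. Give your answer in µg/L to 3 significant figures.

0.321 µg/L

Outflow Q = 0.426 m³/s × 3.156e+07 s/yr = 1.344e+07 m³/yr.
Steady-state CSTR mass balance: W = Q·C + k·V·C, so C = W/(Q + kV).
Q + kV = 1.344e+07 + 14·8.02e+07 = 1.136e+09 m³/yr.
C = 365/1.136e+09 = 3.212e-07 kg/m³ = 0.0003212 mg/L = 0.3212 µg/L.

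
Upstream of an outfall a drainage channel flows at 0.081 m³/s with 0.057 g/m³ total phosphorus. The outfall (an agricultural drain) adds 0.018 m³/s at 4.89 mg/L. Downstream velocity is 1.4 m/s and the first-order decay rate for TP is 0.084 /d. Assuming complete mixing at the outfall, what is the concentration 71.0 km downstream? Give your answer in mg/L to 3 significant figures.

After complete mixing, C₀ = (0.018·4.89 + 0.081·0.057) / 0.099 = 0.9357 mg/L.
Travel time t = 7.1e+04 m / 1.4 m/s = 5.071e+04 s = 0.587 d.
C = 0.9357·exp(−0.084·0.587) = 0.9357·0.9519 = 0.8907 mg/L.

0.891 mg/L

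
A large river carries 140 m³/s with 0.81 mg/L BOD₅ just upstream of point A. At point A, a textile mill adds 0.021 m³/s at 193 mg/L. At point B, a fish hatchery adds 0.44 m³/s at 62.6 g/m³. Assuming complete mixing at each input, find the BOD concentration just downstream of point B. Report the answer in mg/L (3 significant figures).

After input A: C = (140·0.81 + 0.021·193) / 140 = 0.8388 mg/L.
After input B: C = (140·0.8388 + 0.44·62.6) / 140.5 = 1.032 mg/L.

1.03 mg/L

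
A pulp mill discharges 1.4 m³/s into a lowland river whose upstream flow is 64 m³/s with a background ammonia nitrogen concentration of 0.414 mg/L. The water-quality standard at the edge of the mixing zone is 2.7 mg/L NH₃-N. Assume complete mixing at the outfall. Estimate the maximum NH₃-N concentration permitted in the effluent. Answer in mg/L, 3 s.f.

Mass balance: 2.7·65.4 = 1.4·Cₑ + 64·0.414.
Cₑ = (176.6 − 26.5) / 1.4 = 107.2 mg/L.

107 mg/L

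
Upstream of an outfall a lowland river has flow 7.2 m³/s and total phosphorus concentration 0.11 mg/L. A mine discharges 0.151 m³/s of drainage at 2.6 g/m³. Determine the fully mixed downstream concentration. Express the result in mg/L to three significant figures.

0.161 mg/L

Flow-weighted mixing gives C = (0.151·2.6 + 7.2·0.11) / (0.151 + 7.2) = 1.185/7.351 = 0.1611 mg/L.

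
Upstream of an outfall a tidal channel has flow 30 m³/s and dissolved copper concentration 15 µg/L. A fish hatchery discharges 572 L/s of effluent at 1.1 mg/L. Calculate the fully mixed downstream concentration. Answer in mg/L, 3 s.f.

572 L/s = 0.572 m³/s.
15 µg/L = 0.015 mg/L.
Flow-weighted mixing gives C = (0.572·1.1 + 30·0.015) / (0.572 + 30) = 1.079/30.57 = 0.0353 mg/L.

0.0353 mg/L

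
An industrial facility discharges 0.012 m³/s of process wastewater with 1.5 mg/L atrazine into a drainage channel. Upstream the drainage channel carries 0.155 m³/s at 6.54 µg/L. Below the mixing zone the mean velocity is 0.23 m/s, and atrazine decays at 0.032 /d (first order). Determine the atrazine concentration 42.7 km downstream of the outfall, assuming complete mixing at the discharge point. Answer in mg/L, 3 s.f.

6.54 µg/L = 0.00654 mg/L.
After complete mixing, C₀ = (0.012·1.5 + 0.155·0.00654) / 0.167 = 0.1139 mg/L.
Travel time t = 4.27e+04 m / 0.23 m/s = 1.857e+05 s = 2.149 d.
C = 0.1139·exp(−0.032·2.149) = 0.1139·0.9336 = 0.1063 mg/L.

0.106 mg/L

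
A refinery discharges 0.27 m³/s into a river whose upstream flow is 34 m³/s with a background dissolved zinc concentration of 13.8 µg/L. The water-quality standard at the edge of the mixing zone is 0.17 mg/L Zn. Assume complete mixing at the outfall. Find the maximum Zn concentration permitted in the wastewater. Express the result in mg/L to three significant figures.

19.8 mg/L

13.8 µg/L = 0.0138 mg/L.
Mass balance: 0.17·34.27 = 0.27·Cₑ + 34·0.0138.
Cₑ = (5.826 − 0.4692) / 0.27 = 19.84 mg/L.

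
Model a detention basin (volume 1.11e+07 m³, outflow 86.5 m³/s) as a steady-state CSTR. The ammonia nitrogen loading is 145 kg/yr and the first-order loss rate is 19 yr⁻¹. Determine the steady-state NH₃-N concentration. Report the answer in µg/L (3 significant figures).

Outflow Q = 86.5 m³/s × 3.156e+07 s/yr = 2.73e+09 m³/yr.
Steady-state CSTR mass balance: W = Q·C + k·V·C, so C = W/(Q + kV).
Q + kV = 2.73e+09 + 19·1.11e+07 = 2.941e+09 m³/yr.
C = 145/2.941e+09 = 4.931e-08 kg/m³ = 4.931e-05 mg/L = 0.04931 µg/L.

0.0493 µg/L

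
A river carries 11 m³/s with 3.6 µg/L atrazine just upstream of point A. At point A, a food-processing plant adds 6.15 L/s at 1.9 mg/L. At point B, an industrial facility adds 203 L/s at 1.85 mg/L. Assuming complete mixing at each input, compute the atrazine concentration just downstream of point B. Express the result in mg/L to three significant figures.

3.6 µg/L = 0.0036 mg/L.
6.15 L/s = 0.00615 m³/s.
After input A: C = (11·0.0036 + 0.00615·1.9) / 11.01 = 0.00466 mg/L.
203 L/s = 0.203 m³/s.
After input B: C = (11.01·0.00466 + 0.203·1.85) / 11.21 = 0.03808 mg/L.

0.0381 mg/L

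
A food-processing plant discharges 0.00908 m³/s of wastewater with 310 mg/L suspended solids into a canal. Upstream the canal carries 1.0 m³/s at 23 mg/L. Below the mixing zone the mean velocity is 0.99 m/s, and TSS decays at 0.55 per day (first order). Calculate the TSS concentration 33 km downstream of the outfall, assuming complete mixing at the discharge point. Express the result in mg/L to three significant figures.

After complete mixing, C₀ = (0.00908·310 + 1·23) / 1.009 = 25.58 mg/L.
Travel time t = 3.3e+04 m / 0.99 m/s = 3.333e+04 s = 0.3858 d.
C = 25.58·exp(−0.55·0.3858) = 25.58·0.8088 = 20.69 mg/L.

20.7 mg/L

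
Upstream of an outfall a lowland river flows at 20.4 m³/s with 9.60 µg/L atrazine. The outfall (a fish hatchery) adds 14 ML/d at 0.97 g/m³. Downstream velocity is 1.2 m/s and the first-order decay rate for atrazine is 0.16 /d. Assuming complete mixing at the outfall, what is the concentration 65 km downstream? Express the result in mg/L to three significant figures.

0.0155 mg/L

14 ML/d = 0.162 m³/s.
9.60 µg/L = 0.0096 mg/L.
After complete mixing, C₀ = (0.162·0.97 + 20.4·0.0096) / 20.56 = 0.01717 mg/L.
Travel time t = 6.5e+04 m / 1.2 m/s = 5.417e+04 s = 0.6269 d.
C = 0.01717·exp(−0.16·0.6269) = 0.01717·0.9046 = 0.01553 mg/L.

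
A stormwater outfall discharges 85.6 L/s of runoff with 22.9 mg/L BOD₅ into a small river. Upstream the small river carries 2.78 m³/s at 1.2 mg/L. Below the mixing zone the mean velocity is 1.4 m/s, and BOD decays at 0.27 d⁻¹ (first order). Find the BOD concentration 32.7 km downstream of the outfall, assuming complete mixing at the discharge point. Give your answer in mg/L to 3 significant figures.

85.6 L/s = 0.0856 m³/s.
After complete mixing, C₀ = (0.0856·22.9 + 2.78·1.2) / 2.866 = 1.848 mg/L.
Travel time t = 3.27e+04 m / 1.4 m/s = 2.336e+04 s = 0.2703 d.
C = 1.848·exp(−0.27·0.2703) = 1.848·0.9296 = 1.718 mg/L.

1.72 mg/L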